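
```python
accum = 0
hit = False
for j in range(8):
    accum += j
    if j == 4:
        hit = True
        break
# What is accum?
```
Trace:
  accum=0
  accum=0, hit=False
  accum=0, hit=False, j=0
  accum=1, hit=False, j=1
  accum=3, hit=False, j=2
  accum=6, hit=False, j=3
  accum=10, hit=True, j=4

Final answer: 10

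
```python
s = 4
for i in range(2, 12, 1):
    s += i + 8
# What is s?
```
Trace:
  s=4
  s=14, i=2
  s=25, i=3
  s=37, i=4
  s=50, i=5
  s=64, i=6
  s=79, i=7
  s=95, i=8
  s=112, i=9
  s=130, i=10
  s=149, i=11

Final answer: 149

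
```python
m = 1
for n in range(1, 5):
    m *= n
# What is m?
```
Trace:
  m=1
  m=1, n=1
  m=2, n=2
  m=6, n=3
  m=24, n=4

Final answer: 24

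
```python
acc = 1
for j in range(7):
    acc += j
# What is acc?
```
Trace:
  acc=1
  acc=1, j=0
  acc=2, j=1
  acc=4, j=2
  acc=7, j=3
  acc=11, j=4
  acc=16, j=5
  acc=22, j=6

Final answer: 22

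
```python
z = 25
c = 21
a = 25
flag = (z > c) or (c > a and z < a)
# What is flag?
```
Trace:
  z=25
  z=25, c=21
  z=25, c=21, a=25
  z=25, c=21, a=25, flag=True

Final answer: True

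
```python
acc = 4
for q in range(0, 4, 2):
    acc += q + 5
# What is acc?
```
Trace:
  acc=4
  acc=9, q=0
  acc=16, q=2

Final answer: 16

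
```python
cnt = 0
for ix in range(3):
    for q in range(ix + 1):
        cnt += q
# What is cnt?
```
Trace:
  cnt=0
  cnt=0, ix=0, q=0
  cnt=0, ix=1, q=0
  cnt=1, ix=1, q=1
  cnt=1, ix=2, q=0
  cnt=2, ix=2, q=1
  cnt=4, ix=2, q=2

Final answer: 4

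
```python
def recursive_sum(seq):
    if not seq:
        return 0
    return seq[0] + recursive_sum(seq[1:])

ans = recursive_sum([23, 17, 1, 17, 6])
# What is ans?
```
Call trace:
recursive_sum(seq=[23, 17, 1, 17, 6])
  recursive_sum(seq=[17, 1, 17, 6])
    recursive_sum(seq=[1, 17, 6])
      recursive_sum(seq=[17, 6])
        recursive_sum(seq=[6])
          recursive_sum(seq=[])
          -> return 0
        -> return 6
      -> return 23
    -> return 24
  -> return 41
-> return 64

Final answer: 64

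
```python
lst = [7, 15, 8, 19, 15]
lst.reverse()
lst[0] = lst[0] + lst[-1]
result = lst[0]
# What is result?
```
Trace:
  lst=[7, 15, 8, 19, 15]
  lst=[15, 19, 8, 15, 7]
  lst=[22, 19, 8, 15, 7]
  lst=[22, 19, 8, 15, 7], result=22

Final answer: 22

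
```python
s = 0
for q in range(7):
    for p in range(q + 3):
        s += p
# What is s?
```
Trace:
  s=0
  s=0, q=0, p=0
  s=1, q=0, p=1
  s=3, q=0, p=2
  s=3, q=1, p=0
  s=4, q=1, p=1
  s=6, q=1, p=2
  s=9, q=1, p=3
  s=9, q=2, p=0
  s=10, q=2, p=1
  s=12, q=2, p=2
  s=15, q=2, p=3
  s=19, q=2, p=4
  s=19, q=3, p=0
  s=20, q=3, p=1
  s=22, q=3, p=2
  s=25, q=3, p=3
  s=29, q=3, p=4
  s=34, q=3, p=5
  s=34, q=4, p=0
  s=35, q=4, p=1
  s=37, q=4, p=2
  s=40, q=4, p=3
  s=44, q=4, p=4
  s=49, q=4, p=5
  s=55, q=4, p=6
  s=55, q=5, p=0
  s=56, q=5, p=1
  s=58, q=5, p=2
  s=61, q=5, p=3
  s=65, q=5, p=4
  s=70, q=5, p=5
  s=76, q=5, p=6
  s=83, q=5, p=7
  s=83, q=6, p=0
  s=84, q=6, p=1
  s=86, q=6, p=2
  s=89, q=6, p=3
  s=93, q=6, p=4
  s=98, q=6, p=5
  s=104, q=6, p=6
  s=111, q=6, p=7
  s=119, q=6, p=8

Final answer: 119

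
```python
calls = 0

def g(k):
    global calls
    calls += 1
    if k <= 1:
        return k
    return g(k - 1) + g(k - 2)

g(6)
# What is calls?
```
Call trace (a repeated sub-call is expanded the first time; later identical calls just restate its return value):
g(k=6)
  g(k=5)
    g(k=4)
      g(k=3)
        g(k=2)
          g(k=1)
          -> return 1
          g(k=0)
          -> return 0
        -> return 1
        g(k=1)
        -> return 1
      -> return 2
      g(k=2) -> return 1  (same call as traced above)
    -> return 3
    g(k=3) -> return 2  (same call as traced above)
  -> return 5
  g(k=4) -> return 3  (same call as traced above)
-> return 8

calls is incremented once per call, so count the calls in each subtree. Let C(k) = number of calls made by g(k).
C(0) = C(1) = 1 (base case, no recursion); C(k) = 1 + C(k - 1) + C(k - 2) otherwise.
C(2) = 1 + C(1) + C(0) = 1 + 1 + 1 = 3
C(3) = 1 + C(2) + C(1) = 1 + 3 + 1 = 5
C(4) = 1 + C(3) + C(2) = 1 + 5 + 3 = 9
C(5) = 1 + C(4) + C(3) = 1 + 9 + 5 = 15
C(6) = 1 + C(5) + C(4) = 1 + 15 + 9 = 25
calls = C(6) = 25

Final answer: 25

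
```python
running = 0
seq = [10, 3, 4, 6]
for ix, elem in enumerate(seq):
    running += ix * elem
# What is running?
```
Trace:
  running=0
  running=0, ix=0, elem=10
  running=3, ix=1, elem=3
  running=11, ix=2, elem=4
  running=29, ix=3, elem=6

Final answer: 29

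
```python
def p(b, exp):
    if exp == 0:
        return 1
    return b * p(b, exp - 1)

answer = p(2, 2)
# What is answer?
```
Call trace:
p(b=2, exp=2)
  p(b=2, exp=1)
    p(b=2, exp=0)
    -> return 1
  -> return 2
-> return 4

Final answer: 4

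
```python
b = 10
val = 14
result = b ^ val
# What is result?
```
Trace:
  b=10
  b=10, val=14
  b=10, val=14, result=4

Final answer: 4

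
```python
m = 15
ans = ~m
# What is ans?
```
Trace:
  m=15
  m=15, ans=-16

Final answer: -16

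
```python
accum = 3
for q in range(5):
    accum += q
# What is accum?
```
Trace:
  accum=3
  accum=3, q=0
  accum=4, q=1
  accum=6, q=2
  accum=9, q=3
  accum=13, q=4

Final answer: 13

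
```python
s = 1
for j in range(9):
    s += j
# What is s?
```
Trace:
  s=1
  s=1, j=0
  s=2, j=1
  s=4, j=2
  s=7, j=3
  s=11, j=4
  s=16, j=5
  s=22, j=6
  s=29, j=7
  s=37, j=8

Final answer: 37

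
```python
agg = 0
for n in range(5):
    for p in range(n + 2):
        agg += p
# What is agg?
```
Trace:
  agg=0
  agg=0, n=0, p=0
  agg=1, n=0, p=1
  agg=1, n=1, p=0
  agg=2, n=1, p=1
  agg=4, n=1, p=2
  agg=4, n=2, p=0
  agg=5, n=2, p=1
  agg=7, n=2, p=2
  agg=10, n=2, p=3
  agg=10, n=3, p=0
  agg=11, n=3, p=1
  agg=13, n=3, p=2
  agg=16, n=3, p=3
  agg=20, n=3, p=4
  agg=20, n=4, p=0
  agg=21, n=4, p=1
  agg=23, n=4, p=2
  agg=26, n=4, p=3
  agg=30, n=4, p=4
  agg=35, n=4, p=5

Final answer: 35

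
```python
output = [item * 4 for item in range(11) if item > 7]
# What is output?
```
Trace:
  item=0
  item=1
  item=2
  item=3
  item=4
  item=5
  item=6
  item=7
  item=8
  item=9
  item=10
  output=[32, 36, 40]

Final answer: [32, 36, 40]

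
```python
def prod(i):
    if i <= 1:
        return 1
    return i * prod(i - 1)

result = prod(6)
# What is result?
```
Call trace:
prod(i=6)
  prod(i=5)
    prod(i=4)
      prod(i=3)
        prod(i=2)
          prod(i=1)
          -> return 1
        -> return 2
      -> return 6
    -> return 24
  -> return 120
-> return 720

Final answer: 720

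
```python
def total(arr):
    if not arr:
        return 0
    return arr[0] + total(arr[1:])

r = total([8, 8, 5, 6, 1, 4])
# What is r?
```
Call trace:
total(arr=[8, 8, 5, 6, 1, 4])
  total(arr=[8, 5, 6, 1, 4])
    total(arr=[5, 6, 1, 4])
      total(arr=[6, 1, 4])
        total(arr=[1, 4])
          total(arr=[4])
            total(arr=[])
            -> return 0
          -> return 4
        -> return 5
      -> return 11
    -> return 16
  -> return 24
-> return 32

Final answer: 32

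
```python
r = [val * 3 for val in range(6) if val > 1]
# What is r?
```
Trace:
  val=0
  val=1
  val=2
  val=3
  val=4
  val=5
  r=[6, 9, 12, 15]

Final answer: [6, 9, 12, 15]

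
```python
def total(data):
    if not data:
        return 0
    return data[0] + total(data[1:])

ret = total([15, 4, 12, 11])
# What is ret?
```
Call trace:
total(data=[15, 4, 12, 11])
  total(data=[4, 12, 11])
    total(data=[12, 11])
      total(data=[11])
        total(data=[])
        -> return 0
      -> return 11
    -> return 23
  -> return 27
-> return 42

Final answer: 42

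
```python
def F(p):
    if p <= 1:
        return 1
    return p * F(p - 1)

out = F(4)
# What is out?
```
Call trace:
F(p=4)
  F(p=3)
    F(p=2)
      F(p=1)
      -> return 1
    -> return 2
  -> return 6
-> return 24

Final answer: 24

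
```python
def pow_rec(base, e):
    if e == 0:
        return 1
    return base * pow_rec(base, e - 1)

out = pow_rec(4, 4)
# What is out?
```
Call trace:
pow_rec(base=4, e=4)
  pow_rec(base=4, e=3)
    pow_rec(base=4, e=2)
      pow_rec(base=4, e=1)
        pow_rec(base=4, e=0)
        -> return 1
      -> return 4
    -> return 16
  -> return 64
-> return 256

Final answer: 256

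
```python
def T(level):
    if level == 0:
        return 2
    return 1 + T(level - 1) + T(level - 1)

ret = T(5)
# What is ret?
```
Call trace (a repeated sub-call is expanded the first time; later identical calls just restate its return value):
T(level=5)
  T(level=4)
    T(level=3)
      T(level=2)
        T(level=1)
          T(level=0)
          -> return 2
          T(level=0)
          -> return 2
        -> return 5
        T(level=1) -> return 5  (same call as traced above)
      -> return 11
      T(level=2) -> return 11  (same call as traced above)
    -> return 23
    T(level=3) -> return 23  (same call as traced above)
  -> return 47
  T(level=4) -> return 47  (same call as traced above)
-> return 95

Final answer: 95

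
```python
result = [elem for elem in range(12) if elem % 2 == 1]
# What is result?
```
Trace:
  elem=0
  elem=1
  elem=2
  elem=3
  elem=4
  elem=5
  elem=6
  elem=7
  elem=8
  elem=9
  elem=10
  elem=11
  result=[1, 3, 5, 7, 9, 11]

Final answer: [1, 3, 5, 7, 9, 11]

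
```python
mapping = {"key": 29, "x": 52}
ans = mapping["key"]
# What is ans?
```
Trace:
  mapping={'key': 29, 'x': 52}
  mapping={'key': 29, 'x': 52}, ans=29

Final answer: 29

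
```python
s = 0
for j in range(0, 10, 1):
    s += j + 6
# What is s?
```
Trace:
  s=0
  s=6, j=0
  s=13, j=1
  s=21, j=2
  s=30, j=3
  s=40, j=4
  s=51, j=5
  s=63, j=6
  s=76, j=7
  s=90, j=8
  s=105, j=9

Final answer: 105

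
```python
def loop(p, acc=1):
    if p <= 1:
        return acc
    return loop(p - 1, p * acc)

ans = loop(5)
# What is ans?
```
Call trace:
loop(p=5, acc=1)
  loop(p=4, acc=5)
    loop(p=3, acc=20)
      loop(p=2, acc=60)
        loop(p=1, acc=120)
        -> return 120
      -> return 120
    -> return 120
  -> return 120
-> return 120

Final answer: 120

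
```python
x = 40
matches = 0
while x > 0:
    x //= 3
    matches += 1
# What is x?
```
Trace:
  x=40
  x=40, matches=0
  x=13, matches=1
  x=4, matches=2
  x=1, matches=3
  x=0, matches=4

Final answer: 0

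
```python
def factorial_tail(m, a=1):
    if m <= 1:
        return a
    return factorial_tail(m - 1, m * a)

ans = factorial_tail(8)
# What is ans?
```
Call trace:
factorial_tail(m=8, a=1)
  factorial_tail(m=7, a=8)
    factorial_tail(m=6, a=56)
      factorial_tail(m=5, a=336)
        factorial_tail(m=4, a=1680)
          factorial_tail(m=3, a=6720)
            factorial_tail(m=2, a=20160)
              factorial_tail(m=1, a=40320)
              -> return 40320
            -> return 40320
          -> return 40320
        -> return 40320
      -> return 40320
    -> return 40320
  -> return 40320
-> return 40320

Final answer: 40320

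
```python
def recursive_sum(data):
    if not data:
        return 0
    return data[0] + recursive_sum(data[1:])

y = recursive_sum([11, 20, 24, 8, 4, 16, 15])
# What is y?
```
Call trace:
recursive_sum(data=[11, 20, 24, 8, 4, 16, 15])
  recursive_sum(data=[20, 24, 8, 4, 16, 15])
    recursive_sum(data=[24, 8, 4, 16, 15])
      recursive_sum(data=[8, 4, 16, 15])
        recursive_sum(data=[4, 16, 15])
          recursive_sum(data=[16, 15])
            recursive_sum(data=[15])
              recursive_sum(data=[])
              -> return 0
            -> return 15
          -> return 31
        -> return 35
      -> return 43
    -> return 67
  -> return 87
-> return 98

Final answer: 98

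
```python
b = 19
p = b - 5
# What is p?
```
Trace:
  b=19
  b=19, p=14

Final answer: 14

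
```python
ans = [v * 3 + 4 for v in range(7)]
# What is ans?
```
Trace:
  v=0
  v=1
  v=2
  v=3
  v=4
  v=5
  v=6
  ans=[4, 7, 10, 13, 16, 19, 22]

Final answer: [4, 7, 10, 13, 16, 19, 22]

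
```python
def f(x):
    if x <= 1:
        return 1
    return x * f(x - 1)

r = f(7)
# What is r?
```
Call trace:
f(x=7)
  f(x=6)
    f(x=5)
      f(x=4)
        f(x=3)
          f(x=2)
            f(x=1)
            -> return 1
          -> return 2
        -> return 6
      -> return 24
    -> return 120
  -> return 720
-> return 5040

Final answer: 5040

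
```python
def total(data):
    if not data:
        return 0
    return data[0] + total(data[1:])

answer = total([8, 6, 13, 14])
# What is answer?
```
Call trace:
total(data=[8, 6, 13, 14])
  total(data=[6, 13, 14])
    total(data=[13, 14])
      total(data=[14])
        total(data=[])
        -> return 0
      -> return 14
    -> return 27
  -> return 33
-> return 41

Final answer: 41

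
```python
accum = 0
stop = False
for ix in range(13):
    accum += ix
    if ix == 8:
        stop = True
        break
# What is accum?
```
Trace:
  accum=0
  accum=0, stop=False
  accum=0, stop=False, ix=0
  accum=1, stop=False, ix=1
  accum=3, stop=False, ix=2
  accum=6, stop=False, ix=3
  accum=10, stop=False, ix=4
  accum=15, stop=False, ix=5
  accum=21, stop=False, ix=6
  accum=28, stop=False, ix=7
  accum=36, stop=True, ix=8

Final answer: 36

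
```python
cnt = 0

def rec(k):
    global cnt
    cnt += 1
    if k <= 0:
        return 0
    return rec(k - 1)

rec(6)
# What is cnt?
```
Call trace:
rec(k=6)
  rec(k=5)
    rec(k=4)
      rec(k=3)
        rec(k=2)
          rec(k=1)
            rec(k=0)
            -> return 0
          -> return 0
        -> return 0
      -> return 0
    -> return 0
  -> return 0
-> return 0

cnt is incremented once per call. rec is entered once for each k = 6, 5, 4, 3, 2, 1, 0 (the k <= 0 call returns without recursing), i.e. 6 + 1 calls.
cnt = 7

Final answer: 7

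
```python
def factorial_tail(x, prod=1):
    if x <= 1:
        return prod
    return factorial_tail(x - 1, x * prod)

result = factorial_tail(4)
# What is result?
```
Call trace:
factorial_tail(x=4, prod=1)
  factorial_tail(x=3, prod=4)
    factorial_tail(x=2, prod=12)
      factorial_tail(x=1, prod=24)
      -> return 24
    -> return 24
  -> return 24
-> return 24

Final answer: 24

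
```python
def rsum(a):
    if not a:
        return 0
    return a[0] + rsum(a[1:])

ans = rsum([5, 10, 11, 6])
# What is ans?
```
Call trace:
rsum(a=[5, 10, 11, 6])
  rsum(a=[10, 11, 6])
    rsum(a=[11, 6])
      rsum(a=[6])
        rsum(a=[])
        -> return 0
      -> return 6
    -> return 17
  -> return 27
-> return 32

Final answer: 32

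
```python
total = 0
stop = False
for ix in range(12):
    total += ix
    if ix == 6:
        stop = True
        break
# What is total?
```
Trace:
  total=0
  total=0, stop=False
  total=0, stop=False, ix=0
  total=1, stop=False, ix=1
  total=3, stop=False, ix=2
  total=6, stop=False, ix=3
  total=10, stop=False, ix=4
  total=15, stop=False, ix=5
  total=21, stop=True, ix=6

Final answer: 21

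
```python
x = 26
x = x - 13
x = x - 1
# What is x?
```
Trace:
  x=26
  x=13
  x=12

Final answer: 12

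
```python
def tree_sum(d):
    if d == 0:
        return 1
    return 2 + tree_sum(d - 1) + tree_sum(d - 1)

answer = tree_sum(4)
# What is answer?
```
Call trace (a repeated sub-call is expanded the first time; later identical calls just restate its return value):
tree_sum(d=4)
  tree_sum(d=3)
    tree_sum(d=2)
      tree_sum(d=1)
        tree_sum(d=0)
        -> return 1
        tree_sum(d=0)
        -> return 1
      -> return 4
      tree_sum(d=1) -> return 4  (same call as traced above)
    -> return 10
    tree_sum(d=2) -> return 10  (same call as traced above)
  -> return 22
  tree_sum(d=3) -> return 22  (same call as traced above)
-> return 46

Final answer: 46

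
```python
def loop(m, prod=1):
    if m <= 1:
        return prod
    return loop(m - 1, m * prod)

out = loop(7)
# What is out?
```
Call trace:
loop(m=7, prod=1)
  loop(m=6, prod=7)
    loop(m=5, prod=42)
      loop(m=4, prod=210)
        loop(m=3, prod=840)
          loop(m=2, prod=2520)
            loop(m=1, prod=5040)
            -> return 5040
          -> return 5040
        -> return 5040
      -> return 5040
    -> return 5040
  -> return 5040
-> return 5040

Final answer: 5040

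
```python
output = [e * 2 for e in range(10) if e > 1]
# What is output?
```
Trace:
  e=0
  e=1
  e=2
  e=3
  e=4
  e=5
  e=6
  e=7
  e=8
  e=9
  output=[4, 6, 8, 10, 12, 14, 16, 18]

Final answer: [4, 6, 8, 10, 12, 14, 16, 18]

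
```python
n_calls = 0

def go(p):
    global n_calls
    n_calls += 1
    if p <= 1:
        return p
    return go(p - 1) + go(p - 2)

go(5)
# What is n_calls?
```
Call trace (a repeated sub-call is expanded the first time; later identical calls just restate its return value):
go(p=5)
  go(p=4)
    go(p=3)
      go(p=2)
        go(p=1)
        -> return 1
        go(p=0)
        -> return 0
      -> return 1
      go(p=1)
      -> return 1
    -> return 2
    go(p=2) -> return 1  (same call as traced above)
  -> return 3
  go(p=3) -> return 2  (same call as traced above)
-> return 5

n_calls is incremented once per call, so count the calls in each subtree. Let C(p) = number of calls made by go(p).
C(0) = C(1) = 1 (base case, no recursion); C(p) = 1 + C(p - 1) + C(p - 2) otherwise.
C(2) = 1 + C(1) + C(0) = 1 + 1 + 1 = 3
C(3) = 1 + C(2) + C(1) = 1 + 3 + 1 = 5
C(4) = 1 + C(3) + C(2) = 1 + 5 + 3 = 9
C(5) = 1 + C(4) + C(3) = 1 + 9 + 5 = 15
n_calls = C(5) = 15

Final answer: 15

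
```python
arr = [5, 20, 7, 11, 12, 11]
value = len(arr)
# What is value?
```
Trace:
  arr=[5, 20, 7, 11, 12, 11]
  arr=[5, 20, 7, 11, 12, 11], value=6

Final answer: 6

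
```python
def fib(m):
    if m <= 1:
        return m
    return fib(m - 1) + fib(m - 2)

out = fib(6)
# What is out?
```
Call trace (a repeated sub-call is expanded the first time; later identical calls just restate its return value):
fib(m=6)
  fib(m=5)
    fib(m=4)
      fib(m=3)
        fib(m=2)
          fib(m=1)
          -> return 1
          fib(m=0)
          -> return 0
        -> return 1
        fib(m=1)
        -> return 1
      -> return 2
      fib(m=2) -> return 1  (same call as traced above)
    -> return 3
    fib(m=3) -> return 2  (same call as traced above)
  -> return 5
  fib(m=4) -> return 3  (same call as traced above)
-> return 8

Final answer: 8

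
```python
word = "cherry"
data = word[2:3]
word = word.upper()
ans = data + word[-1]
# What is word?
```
Trace:
  word='cherry'
  word='cherry', data='e'
  word='CHERRY', data='e'
  word='CHERRY', data='e', ans='eY'

Final answer: 'CHERRY'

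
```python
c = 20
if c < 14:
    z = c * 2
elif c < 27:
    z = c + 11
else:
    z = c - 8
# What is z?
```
Trace:
  c=20
  c=20, z=31

Final answer: 31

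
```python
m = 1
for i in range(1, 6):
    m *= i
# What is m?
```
Trace:
  m=1
  m=1, i=1
  m=2, i=2
  m=6, i=3
  m=24, i=4
  m=120, i=5

Final answer: 120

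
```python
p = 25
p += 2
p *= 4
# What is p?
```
Trace:
  p=25
  p=27
  p=108

Final answer: 108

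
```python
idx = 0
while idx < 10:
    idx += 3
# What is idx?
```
Trace:
  idx=0
  idx=3
  idx=6
  idx=9
  idx=12

Final answer: 12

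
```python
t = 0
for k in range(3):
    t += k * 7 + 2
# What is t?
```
Trace:
  t=0
  t=2, k=0
  t=11, k=1
  t=27, k=2

Final answer: 27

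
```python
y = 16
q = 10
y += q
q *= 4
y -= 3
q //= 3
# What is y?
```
Trace:
  y=16
  y=16, q=10
  y=26, q=10
  y=26, q=40
  y=23, q=40
  y=23, q=13

Final answer: 23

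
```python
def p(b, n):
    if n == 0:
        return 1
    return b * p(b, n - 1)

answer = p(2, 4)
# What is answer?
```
Call trace:
p(b=2, n=4)
  p(b=2, n=3)
    p(b=2, n=2)
      p(b=2, n=1)
        p(b=2, n=0)
        -> return 1
      -> return 2
    -> return 4
  -> return 8
-> return 16

Final answer: 16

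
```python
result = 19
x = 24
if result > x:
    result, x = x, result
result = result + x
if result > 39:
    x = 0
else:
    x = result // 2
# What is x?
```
Trace:
  result=19
  result=19, x=24
  result=19, x=24
  result=43, x=24
  result=43, x=0

Final answer: 0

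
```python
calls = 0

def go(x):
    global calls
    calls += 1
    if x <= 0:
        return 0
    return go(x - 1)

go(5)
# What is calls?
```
Call trace:
go(x=5)
  go(x=4)
    go(x=3)
      go(x=2)
        go(x=1)
          go(x=0)
          -> return 0
        -> return 0
      -> return 0
    -> return 0
  -> return 0
-> return 0

calls is incremented once per call. go is entered once for each x = 5, 4, 3, 2, 1, 0 (the x <= 0 call returns without recursing), i.e. 5 + 1 calls.
calls = 6

Final answer: 6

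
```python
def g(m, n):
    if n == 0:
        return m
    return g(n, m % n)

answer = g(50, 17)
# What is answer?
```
Call trace:
g(m=50, n=17)
  g(m=17, n=16)
    g(m=16, n=1)
      g(m=1, n=0)
      -> return 1
    -> return 1
  -> return 1
-> return 1

Final answer: 1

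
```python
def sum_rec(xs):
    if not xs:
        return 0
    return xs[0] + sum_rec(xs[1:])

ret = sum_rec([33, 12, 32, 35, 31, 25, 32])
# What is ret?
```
Call trace:
sum_rec(xs=[33, 12, 32, 35, 31, 25, 32])
  sum_rec(xs=[12, 32, 35, 31, 25, 32])
    sum_rec(xs=[32, 35, 31, 25, 32])
      sum_rec(xs=[35, 31, 25, 32])
        sum_rec(xs=[31, 25, 32])
          sum_rec(xs=[25, 32])
            sum_rec(xs=[32])
              sum_rec(xs=[])
              -> return 0
            -> return 32
          -> return 57
        -> return 88
      -> return 123
    -> return 155
  -> return 167
-> return 200

Final answer: 200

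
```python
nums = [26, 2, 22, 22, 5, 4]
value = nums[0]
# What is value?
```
Trace:
  nums=[26, 2, 22, 22, 5, 4]
  nums=[26, 2, 22, 22, 5, 4], value=26

Final answer: 26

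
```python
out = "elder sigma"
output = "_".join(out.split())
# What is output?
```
Trace:
  out='elder sigma'
  out='elder sigma', output='elder_sigma'

Final answer: 'elder_sigma'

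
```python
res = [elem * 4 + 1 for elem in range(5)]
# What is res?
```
Trace:
  elem=0
  elem=1
  elem=2
  elem=3
  elem=4
  res=[1, 5, 9, 13, 17]

Final answer: [1, 5, 9, 13, 17]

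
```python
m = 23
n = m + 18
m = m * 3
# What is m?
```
Trace:
  m=23
  m=23, n=41
  m=69, n=41

Final answer: 69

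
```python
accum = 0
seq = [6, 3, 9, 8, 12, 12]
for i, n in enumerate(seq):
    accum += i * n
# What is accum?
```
Trace:
  accum=0
  accum=0, i=0, n=6
  accum=3, i=1, n=3
  accum=21, i=2, n=9
  accum=45, i=3, n=8
  accum=93, i=4, n=12
  accum=153, i=5, n=12

Final answer: 153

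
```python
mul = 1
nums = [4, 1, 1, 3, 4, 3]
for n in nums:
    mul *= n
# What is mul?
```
Trace:
  mul=1
  mul=4, n=4
  mul=4, n=1
  mul=4, n=1
  mul=12, n=3
  mul=48, n=4
  mul=144, n=3

Final answer: 144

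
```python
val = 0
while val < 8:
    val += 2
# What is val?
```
Trace:
  val=0
  val=2
  val=4
  val=6
  val=8

Final answer: 8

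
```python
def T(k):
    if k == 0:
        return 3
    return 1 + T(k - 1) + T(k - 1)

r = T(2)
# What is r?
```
Call trace (a repeated sub-call is expanded the first time; later identical calls just restate its return value):
T(k=2)
  T(k=1)
    T(k=0)
    -> return 3
    T(k=0)
    -> return 3
  -> return 7
  T(k=1) -> return 7  (same call as traced above)
-> return 15

Final answer: 15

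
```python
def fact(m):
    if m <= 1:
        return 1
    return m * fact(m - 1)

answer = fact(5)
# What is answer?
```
Call trace:
fact(m=5)
  fact(m=4)
    fact(m=3)
      fact(m=2)
        fact(m=1)
        -> return 1
      -> return 2
    -> return 6
  -> return 24
-> return 120

Final answer: 120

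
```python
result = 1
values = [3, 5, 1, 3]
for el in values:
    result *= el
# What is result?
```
Trace:
  result=1
  result=3, el=3
  result=15, el=5
  result=15, el=1
  result=45, el=3

Final answer: 45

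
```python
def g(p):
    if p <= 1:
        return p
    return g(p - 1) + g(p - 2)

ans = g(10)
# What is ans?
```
Call trace (a repeated sub-call is expanded the first time; later identical calls just restate its return value):
g(p=10)
  g(p=9)
    g(p=8)
      g(p=7)
        g(p=6)
          g(p=5)
            g(p=4)
              g(p=3)
                g(p=2)
                  g(p=1)
                  -> return 1
                  g(p=0)
                  -> return 0
                -> return 1
                g(p=1)
                -> return 1
              -> return 2
              g(p=2) -> return 1  (same call as traced above)
            -> return 3
            g(p=3) -> return 2  (same call as traced above)
          -> return 5
          g(p=4) -> return 3  (same call as traced above)
        -> return 8
        g(p=5) -> return 5  (same call as traced above)
      -> return 13
      g(p=6) -> return 8  (same call as traced above)
    -> return 21
    g(p=7) -> return 13  (same call as traced above)
  -> return 34
  g(p=8) -> return 21  (same call as traced above)
-> return 55

Final answer: 55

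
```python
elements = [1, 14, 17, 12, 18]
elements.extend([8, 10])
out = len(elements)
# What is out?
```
Trace:
  elements=[1, 14, 17, 12, 18]
  elements=[1, 14, 17, 12, 18, 8, 10]
  elements=[1, 14, 17, 12, 18, 8, 10], out=7

Final answer: 7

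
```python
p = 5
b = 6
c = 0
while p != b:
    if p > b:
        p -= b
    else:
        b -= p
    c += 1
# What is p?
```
Trace:
  p=5
  p=5, b=6
  p=5, b=6, c=0
  p=5, b=1, c=1
  p=4, b=1, c=2
  p=3, b=1, c=3
  p=2, b=1, c=4
  p=1, b=1, c=5

Final answer: 1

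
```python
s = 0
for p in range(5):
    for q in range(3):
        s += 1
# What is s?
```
Trace:
  s=0
  s=1, p=0, q=0
  s=2, p=0, q=1
  s=3, p=0, q=2
  s=4, p=1, q=0
  s=5, p=1, q=1
  s=6, p=1, q=2
  s=7, p=2, q=0
  s=8, p=2, q=1
  s=9, p=2, q=2
  s=10, p=3, q=0
  s=11, p=3, q=1
  s=12, p=3, q=2
  s=13, p=4, q=0
  s=14, p=4, q=1
  s=15, p=4, q=2

Final answer: 15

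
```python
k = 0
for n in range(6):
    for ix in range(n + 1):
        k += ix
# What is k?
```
Trace:
  k=0
  k=0, n=0, ix=0
  k=0, n=1, ix=0
  k=1, n=1, ix=1
  k=1, n=2, ix=0
  k=2, n=2, ix=1
  k=4, n=2, ix=2
  k=4, n=3, ix=0
  k=5, n=3, ix=1
  k=7, n=3, ix=2
  k=10, n=3, ix=3
  k=10, n=4, ix=0
  k=11, n=4, ix=1
  k=13, n=4, ix=2
  k=16, n=4, ix=3
  k=20, n=4, ix=4
  k=20, n=5, ix=0
  k=21, n=5, ix=1
  k=23, n=5, ix=2
  k=26, n=5, ix=3
  k=30, n=5, ix=4
  k=35, n=5, ix=5

Final answer: 35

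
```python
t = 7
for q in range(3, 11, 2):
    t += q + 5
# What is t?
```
Trace:
  t=7
  t=15, q=3
  t=25, q=5
  t=37, q=7
  t=51, q=9

Final answer: 51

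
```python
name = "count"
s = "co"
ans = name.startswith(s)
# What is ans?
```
Trace:
  name='count'
  name='count', s='co'
  name='count', s='co', ans=True

Final answer: True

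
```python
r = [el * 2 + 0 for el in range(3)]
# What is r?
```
Trace:
  el=0
  el=1
  el=2
  r=[0, 2, 4]

Final answer: [0, 2, 4]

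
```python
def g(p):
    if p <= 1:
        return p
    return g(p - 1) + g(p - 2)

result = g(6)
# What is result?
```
Call trace (a repeated sub-call is expanded the first time; later identical calls just restate its return value):
g(p=6)
  g(p=5)
    g(p=4)
      g(p=3)
        g(p=2)
          g(p=1)
          -> return 1
          g(p=0)
          -> return 0
        -> return 1
        g(p=1)
        -> return 1
      -> return 2
      g(p=2) -> return 1  (same call as traced above)
    -> return 3
    g(p=3) -> return 2  (same call as traced above)
  -> return 5
  g(p=4) -> return 3  (same call as traced above)
-> return 8

Final answer: 8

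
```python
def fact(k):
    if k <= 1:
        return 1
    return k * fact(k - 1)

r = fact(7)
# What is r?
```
Call trace:
fact(k=7)
  fact(k=6)
    fact(k=5)
      fact(k=4)
        fact(k=3)
          fact(k=2)
            fact(k=1)
            -> return 1
          -> return 2
        -> return 6
      -> return 24
    -> return 120
  -> return 720
-> return 5040

Final answer: 5040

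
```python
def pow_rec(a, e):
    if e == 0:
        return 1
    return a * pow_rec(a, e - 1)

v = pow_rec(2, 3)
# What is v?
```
Call trace:
pow_rec(a=2, e=3)
  pow_rec(a=2, e=2)
    pow_rec(a=2, e=1)
      pow_rec(a=2, e=0)
      -> return 1
    -> return 2
  -> return 4
-> return 8

Final answer: 8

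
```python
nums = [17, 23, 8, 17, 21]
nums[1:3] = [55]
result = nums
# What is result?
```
Trace:
  nums=[17, 23, 8, 17, 21]
  nums=[17, 55, 17, 21]
  nums=[17, 55, 17, 21], result=[17, 55, 17, 21]

Final answer: [17, 55, 17, 21]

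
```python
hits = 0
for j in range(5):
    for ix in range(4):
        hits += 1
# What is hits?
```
Trace:
  hits=0
  hits=1, j=0, ix=0
  hits=2, j=0, ix=1
  hits=3, j=0, ix=2
  hits=4, j=0, ix=3
  hits=5, j=1, ix=0
  hits=6, j=1, ix=1
  hits=7, j=1, ix=2
  hits=8, j=1, ix=3
  hits=9, j=2, ix=0
  hits=10, j=2, ix=1
  hits=11, j=2, ix=2
  hits=12, j=2, ix=3
  hits=13, j=3, ix=0
  hits=14, j=3, ix=1
  hits=15, j=3, ix=2
  hits=16, j=3, ix=3
  hits=17, j=4, ix=0
  hits=18, j=4, ix=1
  hits=19, j=4, ix=2
  hits=20, j=4, ix=3

Final answer: 20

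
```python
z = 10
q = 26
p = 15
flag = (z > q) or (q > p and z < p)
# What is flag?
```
Trace:
  z=10
  z=10, q=26
  z=10, q=26, p=15
  z=10, q=26, p=15, flag=True

Final answer: True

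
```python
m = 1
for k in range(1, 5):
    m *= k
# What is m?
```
Trace:
  m=1
  m=1, k=1
  m=2, k=2
  m=6, k=3
  m=24, k=4

Final answer: 24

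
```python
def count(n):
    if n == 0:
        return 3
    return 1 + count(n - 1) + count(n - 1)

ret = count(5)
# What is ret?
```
Call trace (a repeated sub-call is expanded the first time; later identical calls just restate its return value):
count(n=5)
  count(n=4)
    count(n=3)
      count(n=2)
        count(n=1)
          count(n=0)
          -> return 3
          count(n=0)
          -> return 3
        -> return 7
        count(n=1) -> return 7  (same call as traced above)
      -> return 15
      count(n=2) -> return 15  (same call as traced above)
    -> return 31
    count(n=3) -> return 31  (same call as traced above)
  -> return 63
  count(n=4) -> return 63  (same call as traced above)
-> return 127

Final answer: 127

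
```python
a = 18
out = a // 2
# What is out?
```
Trace:
  a=18
  a=18, out=9

Final answer: 9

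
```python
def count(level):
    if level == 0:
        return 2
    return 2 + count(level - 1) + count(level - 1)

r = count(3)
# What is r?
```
Call trace (a repeated sub-call is expanded the first time; later identical calls just restate its return value):
count(level=3)
  count(level=2)
    count(level=1)
      count(level=0)
      -> return 2
      count(level=0)
      -> return 2
    -> return 6
    count(level=1) -> return 6  (same call as traced above)
  -> return 14
  count(level=2) -> return 14  (same call as traced above)
-> return 30

Final answer: 30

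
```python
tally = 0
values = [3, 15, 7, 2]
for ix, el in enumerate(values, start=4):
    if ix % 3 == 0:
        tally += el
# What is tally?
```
Trace:
  tally=0
  tally=0, ix=4, el=3
  tally=0, ix=5, el=15
  tally=7, ix=6, el=7
  tally=7, ix=7, el=2

Final answer: 7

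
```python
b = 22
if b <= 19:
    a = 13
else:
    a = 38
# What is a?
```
Trace:
  b=22
  b=22, a=38

Final answer: 38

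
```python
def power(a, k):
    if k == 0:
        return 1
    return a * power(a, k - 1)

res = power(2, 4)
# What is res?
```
Call trace:
power(a=2, k=4)
  power(a=2, k=3)
    power(a=2, k=2)
      power(a=2, k=1)
        power(a=2, k=0)
        -> return 1
      -> return 2
    -> return 4
  -> return 8
-> return 16

Final answer: 16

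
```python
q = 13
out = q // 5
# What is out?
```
Trace:
  q=13
  q=13, out=2

Final answer: 2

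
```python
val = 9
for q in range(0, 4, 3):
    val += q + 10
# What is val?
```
Trace:
  val=9
  val=19, q=0
  val=32, q=3

Final answer: 32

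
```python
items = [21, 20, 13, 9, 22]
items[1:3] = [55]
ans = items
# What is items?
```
Trace:
  items=[21, 20, 13, 9, 22]
  items=[21, 55, 9, 22]
  items=[21, 55, 9, 22], ans=[21, 55, 9, 22]

Final answer: [21, 55, 9, 22]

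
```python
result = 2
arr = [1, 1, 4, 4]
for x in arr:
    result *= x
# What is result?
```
Trace:
  result=2
  result=2, x=1
  result=2, x=1
  result=8, x=4
  result=32, x=4

Final answer: 32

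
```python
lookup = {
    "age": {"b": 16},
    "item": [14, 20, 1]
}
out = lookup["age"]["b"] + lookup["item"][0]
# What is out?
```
Trace:
  lookup={'age': {'b': 16}, 'item': [14, 20, 1]}
  lookup={'age': {'b': 16}, 'item': [14, 20, 1]}, out=30

Final answer: 30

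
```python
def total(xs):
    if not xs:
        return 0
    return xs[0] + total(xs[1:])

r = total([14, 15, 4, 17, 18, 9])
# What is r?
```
Call trace:
total(xs=[14, 15, 4, 17, 18, 9])
  total(xs=[15, 4, 17, 18, 9])
    total(xs=[4, 17, 18, 9])
      total(xs=[17, 18, 9])
        total(xs=[18, 9])
          total(xs=[9])
            total(xs=[])
            -> return 0
          -> return 9
        -> return 27
      -> return 44
    -> return 48
  -> return 63
-> return 77

Final answer: 77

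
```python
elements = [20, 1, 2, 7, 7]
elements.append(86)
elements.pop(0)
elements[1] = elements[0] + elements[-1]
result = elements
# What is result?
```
Trace:
  elements=[20, 1, 2, 7, 7]
  elements=[20, 1, 2, 7, 7, 86]
  elements=[1, 2, 7, 7, 86]
  elements=[1, 87, 7, 7, 86]
  elements=[1, 87, 7, 7, 86], result=[1, 87, 7, 7, 86]

Final answer: [1, 87, 7, 7, 86]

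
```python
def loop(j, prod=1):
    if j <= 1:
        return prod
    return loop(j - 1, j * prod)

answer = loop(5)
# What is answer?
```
Call trace:
loop(j=5, prod=1)
  loop(j=4, prod=5)
    loop(j=3, prod=20)
      loop(j=2, prod=60)
        loop(j=1, prod=120)
        -> return 120
      -> return 120
    -> return 120
  -> return 120
-> return 120

Final answer: 120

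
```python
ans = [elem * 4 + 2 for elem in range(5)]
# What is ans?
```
Trace:
  elem=0
  elem=1
  elem=2
  elem=3
  elem=4
  ans=[2, 6, 10, 14, 18]

Final answer: [2, 6, 10, 14, 18]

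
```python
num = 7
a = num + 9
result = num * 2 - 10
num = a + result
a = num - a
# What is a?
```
Trace:
  num=7
  num=7, a=16
  num=7, a=16, result=4
  num=20, a=16, result=4
  num=20, a=4, result=4

Final answer: 4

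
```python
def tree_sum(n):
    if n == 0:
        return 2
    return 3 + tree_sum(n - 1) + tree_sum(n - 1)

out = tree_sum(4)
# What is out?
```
Call trace (a repeated sub-call is expanded the first time; later identical calls just restate its return value):
tree_sum(n=4)
  tree_sum(n=3)
    tree_sum(n=2)
      tree_sum(n=1)
        tree_sum(n=0)
        -> return 2
        tree_sum(n=0)
        -> return 2
      -> return 7
      tree_sum(n=1) -> return 7  (same call as traced above)
    -> return 17
    tree_sum(n=2) -> return 17  (same call as traced above)
  -> return 37
  tree_sum(n=3) -> return 37  (same call as traced above)
-> return 77

Final answer: 77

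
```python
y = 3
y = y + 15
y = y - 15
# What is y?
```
Trace:
  y=3
  y=18
  y=3

Final answer: 3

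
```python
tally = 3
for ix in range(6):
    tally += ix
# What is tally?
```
Trace:
  tally=3
  tally=3, ix=0
  tally=4, ix=1
  tally=6, ix=2
  tally=9, ix=3
  tally=13, ix=4
  tally=18, ix=5

Final answer: 18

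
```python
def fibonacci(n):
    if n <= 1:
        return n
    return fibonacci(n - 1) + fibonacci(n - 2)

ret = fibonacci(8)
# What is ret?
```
Call trace (a repeated sub-call is expanded the first time; later identical calls just restate its return value):
fibonacci(n=8)
  fibonacci(n=7)
    fibonacci(n=6)
      fibonacci(n=5)
        fibonacci(n=4)
          fibonacci(n=3)
            fibonacci(n=2)
              fibonacci(n=1)
              -> return 1
              fibonacci(n=0)
              -> return 0
            -> return 1
            fibonacci(n=1)
            -> return 1
          -> return 2
          fibonacci(n=2) -> return 1  (same call as traced above)
        -> return 3
        fibonacci(n=3) -> return 2  (same call as traced above)
      -> return 5
      fibonacci(n=4) -> return 3  (same call as traced above)
    -> return 8
    fibonacci(n=5) -> return 5  (same call as traced above)
  -> return 13
  fibonacci(n=6) -> return 8  (same call as traced above)
-> return 21

Final answer: 21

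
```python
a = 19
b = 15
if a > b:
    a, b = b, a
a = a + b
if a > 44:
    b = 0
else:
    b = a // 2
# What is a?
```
Trace:
  a=19
  a=19, b=15
  a=15, b=19
  a=34, b=19
  a=34, b=17

Final answer: 34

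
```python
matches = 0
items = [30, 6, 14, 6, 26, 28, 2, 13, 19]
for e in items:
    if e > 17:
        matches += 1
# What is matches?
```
Trace:
  matches=0
  matches=1, e=30
  matches=1, e=6
  matches=1, e=14
  matches=1, e=6
  matches=2, e=26
  matches=3, e=28
  matches=3, e=2
  matches=3, e=13
  matches=4, e=19

Final answer: 4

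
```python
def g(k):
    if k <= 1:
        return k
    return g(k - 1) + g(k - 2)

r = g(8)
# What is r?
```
Call trace (a repeated sub-call is expanded the first time; later identical calls just restate its return value):
g(k=8)
  g(k=7)
    g(k=6)
      g(k=5)
        g(k=4)
          g(k=3)
            g(k=2)
              g(k=1)
              -> return 1
              g(k=0)
              -> return 0
            -> return 1
            g(k=1)
            -> return 1
          -> return 2
          g(k=2) -> return 1  (same call as traced above)
        -> return 3
        g(k=3) -> return 2  (same call as traced above)
      -> return 5
      g(k=4) -> return 3  (same call as traced above)
    -> return 8
    g(k=5) -> return 5  (same call as traced above)
  -> return 13
  g(k=6) -> return 8  (same call as traced above)
-> return 21

Final answer: 21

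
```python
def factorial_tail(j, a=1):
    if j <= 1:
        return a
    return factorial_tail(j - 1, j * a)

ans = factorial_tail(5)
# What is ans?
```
Call trace:
factorial_tail(j=5, a=1)
  factorial_tail(j=4, a=5)
    factorial_tail(j=3, a=20)
      factorial_tail(j=2, a=60)
        factorial_tail(j=1, a=120)
        -> return 120
      -> return 120
    -> return 120
  -> return 120
-> return 120

Final answer: 120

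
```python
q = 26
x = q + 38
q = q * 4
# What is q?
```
Trace:
  q=26
  q=26, x=64
  q=104, x=64

Final answer: 104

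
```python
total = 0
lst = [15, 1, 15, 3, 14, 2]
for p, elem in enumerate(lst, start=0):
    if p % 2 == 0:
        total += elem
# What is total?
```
Trace:
  total=0
  total=15, p=0, elem=15
  total=15, p=1, elem=1
  total=30, p=2, elem=15
  total=30, p=3, elem=3
  total=44, p=4, elem=14
  total=44, p=5, elem=2

Final answer: 44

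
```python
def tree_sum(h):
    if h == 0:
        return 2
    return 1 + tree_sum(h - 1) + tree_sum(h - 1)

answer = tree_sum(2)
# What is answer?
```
Call trace (a repeated sub-call is expanded the first time; later identical calls just restate its return value):
tree_sum(h=2)
  tree_sum(h=1)
    tree_sum(h=0)
    -> return 2
    tree_sum(h=0)
    -> return 2
  -> return 5
  tree_sum(h=1) -> return 5  (same call as traced above)
-> return 11

Final answer: 11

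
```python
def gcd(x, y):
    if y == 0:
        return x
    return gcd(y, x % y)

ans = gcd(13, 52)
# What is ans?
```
Call trace:
gcd(x=13, y=52)
  gcd(x=52, y=13)
    gcd(x=13, y=0)
    -> return 13
  -> return 13
-> return 13

Final answer: 13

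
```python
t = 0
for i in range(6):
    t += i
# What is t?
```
Trace:
  t=0
  t=0, i=0
  t=1, i=1
  t=3, i=2
  t=6, i=3
  t=10, i=4
  t=15, i=5

Final answer: 15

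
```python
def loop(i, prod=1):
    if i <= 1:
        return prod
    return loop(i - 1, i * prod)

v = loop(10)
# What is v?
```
Call trace:
loop(i=10, prod=1)
  loop(i=9, prod=10)
    loop(i=8, prod=90)
      loop(i=7, prod=720)
        loop(i=6, prod=5040)
          loop(i=5, prod=30240)
            loop(i=4, prod=151200)
              loop(i=3, prod=604800)
                loop(i=2, prod=1814400)
                  loop(i=1, prod=3628800)
                  -> return 3628800
                -> return 3628800
              -> return 3628800
            -> return 3628800
          -> return 3628800
        -> return 3628800
      -> return 3628800
    -> return 3628800
  -> return 3628800
-> return 3628800

Final answer: 3628800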